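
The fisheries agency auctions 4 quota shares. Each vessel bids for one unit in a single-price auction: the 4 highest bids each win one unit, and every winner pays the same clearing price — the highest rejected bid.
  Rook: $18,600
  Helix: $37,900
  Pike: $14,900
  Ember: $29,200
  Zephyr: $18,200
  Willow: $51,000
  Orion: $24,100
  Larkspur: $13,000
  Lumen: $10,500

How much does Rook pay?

Bids ranked high→low: 51,000 (Willow), 37,900 (Helix), 29,200 (Ember), 24,100 (Orion), 18,600 (Rook), 18,200 (Zephyr), …
Winners (4 units): Willow, Helix, Ember, Orion.
Clearing price = highest rejected bid = $18,600.
Rook does not win → pays $0.

Rook pays $0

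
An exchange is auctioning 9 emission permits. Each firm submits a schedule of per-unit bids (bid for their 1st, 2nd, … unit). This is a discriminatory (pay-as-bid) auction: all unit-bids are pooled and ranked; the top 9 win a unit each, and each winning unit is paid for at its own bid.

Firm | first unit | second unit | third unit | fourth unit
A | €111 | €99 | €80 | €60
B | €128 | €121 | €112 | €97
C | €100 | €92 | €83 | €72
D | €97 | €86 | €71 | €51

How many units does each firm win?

Merging the schedules and taking the best 9: 128 (B-1), 121 (B-2), 112 (B-3), 111 (A-1), 100 (C-1), 99 (A-2), 97 (B-4), 97 (D-1), 92 (C-2)
Next rejected bid: €86 (not a price — pay-as-bid).
Allocation: A 2, B 4, C 2, D 1.

A 2, B 4, C 2, D 1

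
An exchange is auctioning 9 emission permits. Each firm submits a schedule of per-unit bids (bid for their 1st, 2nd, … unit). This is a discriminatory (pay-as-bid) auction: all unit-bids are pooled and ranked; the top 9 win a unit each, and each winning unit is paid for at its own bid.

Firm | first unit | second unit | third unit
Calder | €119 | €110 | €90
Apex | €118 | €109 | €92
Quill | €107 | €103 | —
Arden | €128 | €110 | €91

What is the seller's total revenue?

Total revenue: €996

Pooled unit-bids ranked (top 9): 128 (Arden-1), 119 (Calder-1), 118 (Apex-1), 110 (Calder-2), 110 (Arden-2), 109 (Apex-2), 107 (Quill-1), 103 (Quill-2), 92 (Apex-3)
Next rejected bid: €91 (not a price — pay-as-bid).
Each winning unit pays its own bid.
Revenue = 128 + 119 + 118 + 110 + 110 + 109 + 107 + 103 + 92 = €996.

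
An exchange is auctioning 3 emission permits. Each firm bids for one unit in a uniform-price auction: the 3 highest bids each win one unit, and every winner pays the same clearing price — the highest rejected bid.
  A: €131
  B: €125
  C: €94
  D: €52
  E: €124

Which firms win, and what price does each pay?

Ordering the bids: 131 (A), 125 (B), 124 (E), 94 (C), 52 (D)
Winners (3 units): A, B, E.
Clearing price = highest rejected bid = €94.

A, B, E; each pays €94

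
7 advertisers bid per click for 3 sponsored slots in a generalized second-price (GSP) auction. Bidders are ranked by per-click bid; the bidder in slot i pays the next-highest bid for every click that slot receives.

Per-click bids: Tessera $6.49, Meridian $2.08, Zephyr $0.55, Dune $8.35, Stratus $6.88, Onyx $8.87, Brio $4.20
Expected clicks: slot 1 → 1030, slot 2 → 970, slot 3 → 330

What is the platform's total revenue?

Total revenue: $17415.80

Per-click bids in order: $8.87 (Onyx) > $8.35 (Dune) > $6.88 (Stratus) > $6.49 (Tessera) > …
Slot 1: Onyx pays $8.35 × 1030 = $8600.50
Slot 2: Dune pays $6.88 × 970 = $6673.60
Slot 3: Stratus pays $6.49 × 330 = $2141.70
Total = $17415.80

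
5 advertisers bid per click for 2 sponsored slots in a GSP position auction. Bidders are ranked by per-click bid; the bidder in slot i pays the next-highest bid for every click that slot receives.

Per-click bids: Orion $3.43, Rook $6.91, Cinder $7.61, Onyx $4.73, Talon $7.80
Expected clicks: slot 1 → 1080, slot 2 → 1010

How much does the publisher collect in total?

Total revenue: $15197.90

Ranked by bid: $7.80 (Talon) > $7.61 (Cinder) > $6.91 (Rook) > …
Slot 1: Talon pays $7.61 × 1080 = $8218.80
Slot 2: Cinder pays $6.91 × 1010 = $6979.10
Total = $15197.90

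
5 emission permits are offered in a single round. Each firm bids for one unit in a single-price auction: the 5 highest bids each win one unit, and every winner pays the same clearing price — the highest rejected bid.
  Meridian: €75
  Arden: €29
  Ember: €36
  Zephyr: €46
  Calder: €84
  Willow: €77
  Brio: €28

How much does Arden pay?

Sorting: 84 (Calder), 77 (Willow), 75 (Meridian), 46 (Zephyr), 36 (Ember), 29 (Arden), 28 (Brio)
Top 5: Calder, Willow, Meridian, Zephyr, Ember.
First losing bid is Arden's €29, which sets the uniform price.
Arden does not win → pays €0.

Arden pays €0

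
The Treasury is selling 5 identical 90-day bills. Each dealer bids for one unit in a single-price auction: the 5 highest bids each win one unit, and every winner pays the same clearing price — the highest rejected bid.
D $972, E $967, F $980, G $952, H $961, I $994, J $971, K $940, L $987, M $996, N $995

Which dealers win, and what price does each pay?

Bids ranked high→low: 996 (M), 995 (N), 994 (I), 987 (L), 980 (F), 972 (D), 971 (J), …
Top 5: M, N, I, L, F.
Clearing price = highest rejected bid = $972.

M, N, I, L, F; each pays $972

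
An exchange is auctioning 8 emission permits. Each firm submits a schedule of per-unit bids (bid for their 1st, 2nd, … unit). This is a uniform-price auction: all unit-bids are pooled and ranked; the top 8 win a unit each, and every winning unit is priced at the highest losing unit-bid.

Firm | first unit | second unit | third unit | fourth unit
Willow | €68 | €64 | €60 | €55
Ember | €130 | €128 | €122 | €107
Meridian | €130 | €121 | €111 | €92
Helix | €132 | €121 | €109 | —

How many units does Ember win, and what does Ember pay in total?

All unit-bids, highest first — top 8: 132 (Helix-1), 130 (Ember-1), 130 (Meridian-1), 128 (Ember-2), 122 (Ember-3), 121 (Meridian-2), 121 (Helix-2), 111 (Meridian-3)
Highest rejected unit-bid = €109.
Ember wins 3 unit(s) at €109 each.

Ember: 3 units, pays €327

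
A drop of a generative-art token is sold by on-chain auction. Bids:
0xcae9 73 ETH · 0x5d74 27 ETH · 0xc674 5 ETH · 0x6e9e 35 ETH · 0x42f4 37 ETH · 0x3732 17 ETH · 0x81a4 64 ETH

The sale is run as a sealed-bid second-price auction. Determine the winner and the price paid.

Bids ranked: 73 (0xcae9) > 64 (0x81a4) > 37 (0x42f4) > 35 (0x6e9e) > 27 (0x5d74) > 17 (0x3732) > …
Second-price: 0xcae9 pays 0x81a4's bid of 64 ETH.

0xcae9 pays 64 ETH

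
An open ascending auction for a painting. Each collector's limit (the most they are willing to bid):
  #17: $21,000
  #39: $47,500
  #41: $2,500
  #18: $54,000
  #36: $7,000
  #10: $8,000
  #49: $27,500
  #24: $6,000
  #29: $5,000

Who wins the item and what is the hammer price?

#18 wins at $47,500

Limits in order: 54,000 (#18) > 47,500 (#39) > 27,500 (#49) > 21,000 (#17) > 8,000 (#10) > 7,000 (#36) > …
Bidding ends when #39 exits at $47,500; #18 takes it.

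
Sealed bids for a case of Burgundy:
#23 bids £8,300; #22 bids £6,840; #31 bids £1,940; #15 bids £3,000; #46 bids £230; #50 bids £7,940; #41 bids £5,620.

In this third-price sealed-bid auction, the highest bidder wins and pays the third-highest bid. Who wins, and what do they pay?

Bids in order: 8,300 (#23) > 7,940 (#50) > 6,840 (#22) > 5,620 (#41) > 3,000 (#15) > 1,940 (#31) > …
#23 is highest; pays the third-highest bid, £6,840.

#23 pays £6,840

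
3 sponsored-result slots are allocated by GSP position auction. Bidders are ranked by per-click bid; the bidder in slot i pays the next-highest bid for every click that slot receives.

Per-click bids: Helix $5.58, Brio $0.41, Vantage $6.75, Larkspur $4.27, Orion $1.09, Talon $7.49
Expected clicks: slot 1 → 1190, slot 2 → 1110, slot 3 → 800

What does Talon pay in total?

Per-click bids in order: $7.49 (Talon) > $6.75 (Vantage) > $5.58 (Helix) > $4.27 (Larkspur) > …
Talon holds slot 1 → pays next bid $6.75 × 1190 clicks = $8032.50.

Talon pays $8032.50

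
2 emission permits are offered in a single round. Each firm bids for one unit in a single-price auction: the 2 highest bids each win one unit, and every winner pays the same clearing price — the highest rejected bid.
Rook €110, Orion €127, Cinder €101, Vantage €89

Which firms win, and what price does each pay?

Bids ranked high→low: 127 (Orion), 110 (Rook), 101 (Cinder), 89 (Vantage)
Winners (2 units): Orion, Rook.
Clearing price = highest rejected bid = €101.

Orion, Rook; each pays €101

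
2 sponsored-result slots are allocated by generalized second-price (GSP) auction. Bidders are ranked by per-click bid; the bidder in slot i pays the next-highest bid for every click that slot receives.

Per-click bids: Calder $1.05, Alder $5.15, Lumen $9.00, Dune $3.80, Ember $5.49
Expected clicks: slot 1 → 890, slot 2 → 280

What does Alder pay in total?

Ranked by bid: $9.00 (Lumen) > $5.49 (Ember) > $5.15 (Alder) > …
Alder ranks below slot 2 → no slot, pays nothing.

Alder pays $0.00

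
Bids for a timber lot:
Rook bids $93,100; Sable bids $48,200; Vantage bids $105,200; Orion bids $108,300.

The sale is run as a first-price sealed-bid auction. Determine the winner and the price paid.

Orion pays $108,300

Sorting bids: 108,300 (Orion) > 105,200 (Vantage) > 93,100 (Rook) > 48,200 (Sable)
Orion has the highest bid and pays exactly that: $108,300.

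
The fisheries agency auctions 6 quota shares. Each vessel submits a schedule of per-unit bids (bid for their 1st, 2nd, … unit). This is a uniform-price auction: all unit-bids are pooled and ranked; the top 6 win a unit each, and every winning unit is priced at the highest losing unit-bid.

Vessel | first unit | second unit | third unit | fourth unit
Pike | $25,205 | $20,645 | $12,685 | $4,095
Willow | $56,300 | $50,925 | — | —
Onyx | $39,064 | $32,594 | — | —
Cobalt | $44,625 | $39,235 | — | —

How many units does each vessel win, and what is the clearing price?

Cobalt 2, Onyx 2, Willow 2; clearing price $25,205

Pooled unit-bids ranked (top 6): 56,300 (Willow-1), 50,925 (Willow-2), 44,625 (Cobalt-1), 39,235 (Cobalt-2), 39,064 (Onyx-1), 32,594 (Onyx-2)
First bid not allocated: $25,205.
Allocation: Cobalt 2, Onyx 2, Willow 2.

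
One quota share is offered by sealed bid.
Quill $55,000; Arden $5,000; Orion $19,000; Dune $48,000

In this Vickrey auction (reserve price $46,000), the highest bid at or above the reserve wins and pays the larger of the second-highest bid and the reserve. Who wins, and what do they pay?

Quill pays $48,000

Rule: the highest bid at or above the reserve wins and pays the larger of the second-highest bid and the reserve.
Sorting bids: 55,000 (Quill) > 48,000 (Dune) > 19,000 (Orion) > 5,000 (Arden)
Quill has the top bid at or above the reserve ($55,000).
Second-highest bid $48,000 exceeds the reserve $46,000 → payment $48,000.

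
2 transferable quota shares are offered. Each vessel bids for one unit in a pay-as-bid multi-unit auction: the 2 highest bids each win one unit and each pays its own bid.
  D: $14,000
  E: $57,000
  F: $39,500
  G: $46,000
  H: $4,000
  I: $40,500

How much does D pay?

Ordering the bids: 57,000 (E), 46,000 (G), 40,500 (I), 39,500 (F), …
Winners (2 units): E, G.
D does not win → $0.

D pays $0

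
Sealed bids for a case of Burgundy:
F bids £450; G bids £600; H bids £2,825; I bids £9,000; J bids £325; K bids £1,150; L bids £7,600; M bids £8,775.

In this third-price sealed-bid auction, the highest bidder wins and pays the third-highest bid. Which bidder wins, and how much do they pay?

I pays £7,600

Bids in order: 9,000 (I) > 8,775 (M) > 7,600 (L) > 2,825 (H) > 1,150 (K) > 600 (G) > …
I is highest; pays the third-highest bid, £7,600.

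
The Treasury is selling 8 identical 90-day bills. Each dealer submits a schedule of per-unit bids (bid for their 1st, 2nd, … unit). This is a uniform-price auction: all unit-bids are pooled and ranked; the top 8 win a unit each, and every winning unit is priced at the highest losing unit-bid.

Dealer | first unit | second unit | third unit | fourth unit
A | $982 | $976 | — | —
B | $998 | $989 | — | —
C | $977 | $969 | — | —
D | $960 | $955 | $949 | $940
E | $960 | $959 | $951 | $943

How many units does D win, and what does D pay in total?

D: 1 unit, pays $959

Merging the schedules and taking the best 8: 998 (B-1), 989 (B-2), 982 (A-1), 977 (C-1), 976 (A-2), 969 (C-2), 960 (D-1), 960 (E-1)
Highest rejected unit-bid = $959.
D wins 1 unit(s) at $959 each.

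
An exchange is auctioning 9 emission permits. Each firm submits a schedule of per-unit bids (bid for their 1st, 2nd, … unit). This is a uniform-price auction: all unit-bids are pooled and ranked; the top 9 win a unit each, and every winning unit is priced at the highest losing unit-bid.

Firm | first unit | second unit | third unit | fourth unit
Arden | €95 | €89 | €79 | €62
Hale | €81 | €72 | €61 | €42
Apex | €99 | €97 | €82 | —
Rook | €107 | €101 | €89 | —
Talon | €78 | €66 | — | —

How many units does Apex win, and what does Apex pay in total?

Merging the schedules and taking the best 9: 107 (Rook-1), 101 (Rook-2), 99 (Apex-1), 97 (Apex-2), 95 (Arden-1), 89 (Arden-2), 89 (Rook-3), 82 (Apex-3), 81 (Hale-1)
Highest rejected unit-bid = €79.
Apex wins 3 unit(s) at €79 each.

Apex: 3 units, pays €237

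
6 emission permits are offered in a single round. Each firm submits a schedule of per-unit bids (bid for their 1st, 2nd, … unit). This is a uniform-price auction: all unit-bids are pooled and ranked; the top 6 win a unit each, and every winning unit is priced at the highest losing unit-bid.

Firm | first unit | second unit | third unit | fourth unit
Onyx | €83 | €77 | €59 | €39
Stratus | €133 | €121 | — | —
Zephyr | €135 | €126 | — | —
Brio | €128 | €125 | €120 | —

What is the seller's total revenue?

Total revenue: €720

Pooled unit-bids ranked (top 6): 135 (Zephyr-1), 133 (Stratus-1), 128 (Brio-1), 126 (Zephyr-2), 125 (Brio-2), 121 (Stratus-2)
Highest rejected unit-bid = €120.
Allocation: Brio 2, Stratus 2, Zephyr 2. Every unit priced at €120.
Revenue = 6 × 120 = €720.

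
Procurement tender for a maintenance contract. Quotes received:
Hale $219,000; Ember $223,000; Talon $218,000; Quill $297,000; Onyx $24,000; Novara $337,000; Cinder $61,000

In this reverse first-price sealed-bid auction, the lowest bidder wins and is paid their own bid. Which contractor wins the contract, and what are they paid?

Bids ranked: 24,000 (Onyx) < 61,000 (Cinder) < 218,000 (Talon) < 219,000 (Hale) < 223,000 (Ember) < 297,000 (Quill) < …
First-price: Onyx is paid what they bid, $24,000.

Onyx is paid $24,000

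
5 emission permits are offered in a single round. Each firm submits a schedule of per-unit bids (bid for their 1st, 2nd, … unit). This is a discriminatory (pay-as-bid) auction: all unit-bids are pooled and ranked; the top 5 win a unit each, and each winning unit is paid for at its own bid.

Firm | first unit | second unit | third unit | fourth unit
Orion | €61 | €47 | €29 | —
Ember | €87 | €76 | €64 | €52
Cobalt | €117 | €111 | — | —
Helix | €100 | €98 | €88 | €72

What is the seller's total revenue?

Total revenue: €514

Pooled unit-bids ranked (top 5): 117 (Cobalt-1), 111 (Cobalt-2), 100 (Helix-1), 98 (Helix-2), 88 (Helix-3)
Next rejected bid: €87 (not a price — pay-as-bid).
Each winning unit pays its own bid.
Revenue = 117 + 111 + 100 + 98 + 88 = €514.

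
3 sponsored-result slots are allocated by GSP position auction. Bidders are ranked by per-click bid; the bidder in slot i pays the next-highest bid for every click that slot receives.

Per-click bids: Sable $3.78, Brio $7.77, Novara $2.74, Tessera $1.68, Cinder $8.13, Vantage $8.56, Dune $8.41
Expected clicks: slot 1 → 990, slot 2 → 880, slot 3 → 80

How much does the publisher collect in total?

Ranked by bid: $8.56 (Vantage) > $8.41 (Dune) > $8.13 (Cinder) > $7.77 (Brio) > …
Slot 1: Vantage pays $8.41 × 990 = $8325.90
Slot 2: Dune pays $8.13 × 880 = $7154.40
Slot 3: Cinder pays $7.77 × 80 = $621.60
Total = $16101.90

Total revenue: $16101.90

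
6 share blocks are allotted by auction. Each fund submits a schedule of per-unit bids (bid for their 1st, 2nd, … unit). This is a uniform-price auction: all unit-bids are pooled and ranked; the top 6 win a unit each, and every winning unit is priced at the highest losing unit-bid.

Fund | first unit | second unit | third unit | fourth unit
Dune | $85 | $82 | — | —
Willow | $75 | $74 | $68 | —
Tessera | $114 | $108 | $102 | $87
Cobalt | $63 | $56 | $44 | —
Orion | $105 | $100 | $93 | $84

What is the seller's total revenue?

Total revenue: $522

Merging the schedules and taking the best 6: 114 (Tessera-1), 108 (Tessera-2), 105 (Orion-1), 102 (Tessera-3), 100 (Orion-2), 93 (Orion-3)
Highest rejected unit-bid = $87.
Allocation: Orion 3, Tessera 3. Every unit priced at $87.
Revenue = 6 × 87 = $522.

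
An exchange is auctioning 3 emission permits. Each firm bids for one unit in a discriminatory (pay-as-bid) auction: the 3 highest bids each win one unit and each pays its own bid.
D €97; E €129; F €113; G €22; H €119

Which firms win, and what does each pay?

E €129, H €119, F €113

Bids ranked high→low: 129 (E), 119 (H), 113 (F), 97 (D), 22 (G)
The 3 highest are E, H, F.
Each winner pays its own bid: E €129, H €119, F €113.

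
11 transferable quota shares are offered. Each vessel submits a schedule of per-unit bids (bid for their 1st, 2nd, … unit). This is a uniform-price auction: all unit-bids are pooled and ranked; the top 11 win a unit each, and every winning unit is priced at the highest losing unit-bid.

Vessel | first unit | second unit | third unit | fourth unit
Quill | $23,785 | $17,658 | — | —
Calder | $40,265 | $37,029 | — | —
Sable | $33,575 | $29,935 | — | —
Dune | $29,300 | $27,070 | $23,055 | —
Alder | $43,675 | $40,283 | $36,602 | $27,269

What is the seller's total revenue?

Total revenue: $253,605

All unit-bids, highest first — top 11: 43,675 (Alder-1), 40,283 (Alder-2), 40,265 (Calder-1), 37,029 (Calder-2), 36,602 (Alder-3), 33,575 (Sable-1), 29,935 (Sable-2), 29,300 (Dune-1), 27,269 (Alder-4), 27,070 (Dune-2), 23,785 (Quill-1)
First bid not allocated: $23,055.
Allocation: Alder 4, Calder 2, Dune 2, Quill 1, Sable 2. Every unit priced at $23,055.
Revenue = 11 × 23,055 = $253,605.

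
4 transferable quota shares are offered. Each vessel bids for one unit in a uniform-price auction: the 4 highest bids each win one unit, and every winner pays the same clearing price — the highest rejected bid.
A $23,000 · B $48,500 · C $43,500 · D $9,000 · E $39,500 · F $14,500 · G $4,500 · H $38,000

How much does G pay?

Bids ranked high→low: 48,500 (B), 43,500 (C), 39,500 (E), 38,000 (H), 23,000 (A), 14,500 (F), …
Top 4: B, C, E, H.
First losing bid is A's $23,000, which sets the uniform price.
G does not win → pays $0.

G pays $0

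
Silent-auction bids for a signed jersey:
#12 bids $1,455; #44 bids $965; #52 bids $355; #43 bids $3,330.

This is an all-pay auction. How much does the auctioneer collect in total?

Rule: the highest bidder wins the item, but every bidder pays their own bid.
Sorting bids: 3,330 (#43) > 1,455 (#12) > 965 (#44) > 355 (#52)
#43 wins with the top bid; all bids are sunk regardless.
Every bidder forfeits their bid regardless of winning.
Revenue = 1,455 + 965 + 355 + 3,330 = $6,105.

Total revenue: $6,105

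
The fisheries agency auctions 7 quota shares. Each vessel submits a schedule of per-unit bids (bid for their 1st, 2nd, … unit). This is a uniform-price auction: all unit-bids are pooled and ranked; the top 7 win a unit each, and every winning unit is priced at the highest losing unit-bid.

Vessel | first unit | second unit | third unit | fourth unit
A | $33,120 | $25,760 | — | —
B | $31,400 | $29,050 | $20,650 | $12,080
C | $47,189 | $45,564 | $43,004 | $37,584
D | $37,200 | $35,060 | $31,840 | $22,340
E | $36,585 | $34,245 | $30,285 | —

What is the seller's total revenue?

Total revenue: $239,715

All unit-bids, highest first — top 7: 47,189 (C-1), 45,564 (C-2), 43,004 (C-3), 37,584 (C-4), 37,200 (D-1), 36,585 (E-1), 35,060 (D-2)
The (k+1)-th unit-bid is $34,245.
Allocation: C 4, D 2, E 1. Every unit priced at $34,245.
Revenue = 7 × 34,245 = $239,715.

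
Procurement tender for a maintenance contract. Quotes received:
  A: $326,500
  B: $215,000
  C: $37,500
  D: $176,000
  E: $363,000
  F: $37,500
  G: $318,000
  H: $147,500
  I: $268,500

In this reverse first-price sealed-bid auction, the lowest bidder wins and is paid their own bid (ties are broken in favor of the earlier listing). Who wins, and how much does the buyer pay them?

C is paid $37,500

Sorting bids: 37,500 (C) < 37,500 (F) < 147,500 (H) < 176,000 (D) < 215,000 (B) < 268,500 (I) < …
Tie at $37,500 → C wins by tie-break.
C is lowest → is paid own bid, $37,500.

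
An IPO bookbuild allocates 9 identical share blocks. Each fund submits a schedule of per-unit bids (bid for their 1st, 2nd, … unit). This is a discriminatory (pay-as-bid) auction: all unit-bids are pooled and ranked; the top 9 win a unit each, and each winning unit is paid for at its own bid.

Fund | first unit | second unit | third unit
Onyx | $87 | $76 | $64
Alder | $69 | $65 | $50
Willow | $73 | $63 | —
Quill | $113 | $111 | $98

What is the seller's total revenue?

Merging the schedules and taking the best 9: 113 (Quill-1), 111 (Quill-2), 98 (Quill-3), 87 (Onyx-1), 76 (Onyx-2), 73 (Willow-1), 69 (Alder-1), 65 (Alder-2), 64 (Onyx-3)
Next rejected bid: $63 (not a price — pay-as-bid).
Each winning unit pays its own bid.
Revenue = 113 + 111 + 98 + 87 + 76 + 73 + 69 + 65 + 64 = $756.

Total revenue: $756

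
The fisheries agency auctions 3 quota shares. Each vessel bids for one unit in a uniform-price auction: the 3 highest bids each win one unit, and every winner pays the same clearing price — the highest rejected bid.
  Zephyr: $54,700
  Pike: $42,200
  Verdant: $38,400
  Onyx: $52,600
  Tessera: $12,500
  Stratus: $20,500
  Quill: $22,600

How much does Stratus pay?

Stratus pays $0

Ordering the bids: 54,700 (Zephyr), 52,600 (Onyx), 42,200 (Pike), 38,400 (Verdant), 22,600 (Quill), …
Winners (3 units): Zephyr, Onyx, Pike.
First losing bid is Verdant's $38,400, which sets the uniform price.
Stratus does not win → pays $0.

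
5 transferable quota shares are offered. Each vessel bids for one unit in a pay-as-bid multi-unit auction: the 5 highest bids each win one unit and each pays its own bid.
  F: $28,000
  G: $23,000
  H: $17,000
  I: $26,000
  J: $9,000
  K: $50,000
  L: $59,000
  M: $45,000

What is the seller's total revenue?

Total revenue: $208,000

Ordering the bids: 59,000 (L), 50,000 (K), 45,000 (M), 28,000 (F), 26,000 (I), 23,000 (G), 17,000 (H), …
Top 5: L, K, M, F, I.
Total revenue = 59,000 + 50,000 + 45,000 + 28,000 + 26,000 = $208,000.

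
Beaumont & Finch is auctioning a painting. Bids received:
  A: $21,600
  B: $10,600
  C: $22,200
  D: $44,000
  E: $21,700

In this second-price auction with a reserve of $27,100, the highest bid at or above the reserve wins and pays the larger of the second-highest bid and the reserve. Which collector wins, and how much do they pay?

D pays $27,100

Sorting bids: 44,000 (D) > 22,200 (C) > 21,700 (E) > 21,600 (A) > 10,600 (B)
D has the top bid at or above the reserve ($44,000).
max(second-highest $22,200, reserve $27,100) = $27,100.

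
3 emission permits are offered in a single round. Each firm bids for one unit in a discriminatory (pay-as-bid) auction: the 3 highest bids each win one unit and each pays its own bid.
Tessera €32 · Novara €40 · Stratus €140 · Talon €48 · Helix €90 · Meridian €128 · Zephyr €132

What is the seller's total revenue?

Bids ranked high→low: 140 (Stratus), 132 (Zephyr), 128 (Meridian), 90 (Helix), 48 (Talon), …
Winners (3 units): Stratus, Zephyr, Meridian.
Total revenue = 140 + 132 + 128 = €400.

Total revenue: €400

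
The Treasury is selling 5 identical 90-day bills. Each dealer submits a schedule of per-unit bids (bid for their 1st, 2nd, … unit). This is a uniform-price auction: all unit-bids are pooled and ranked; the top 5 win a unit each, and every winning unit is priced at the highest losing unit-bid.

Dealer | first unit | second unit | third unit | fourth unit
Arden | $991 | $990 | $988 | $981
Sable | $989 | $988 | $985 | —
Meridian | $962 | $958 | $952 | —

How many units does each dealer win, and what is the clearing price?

All unit-bids, highest first — top 5: 991 (Arden-1), 990 (Arden-2), 989 (Sable-1), 988 (Arden-3), 988 (Sable-2)
The (k+1)-th unit-bid is $985.
Allocation: Arden 3, Sable 2.

Arden 3, Sable 2; clearing price $985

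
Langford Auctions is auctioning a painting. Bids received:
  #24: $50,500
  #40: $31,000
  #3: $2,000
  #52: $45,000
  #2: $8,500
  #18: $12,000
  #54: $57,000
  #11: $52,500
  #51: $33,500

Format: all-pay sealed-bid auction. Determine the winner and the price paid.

#54 pays $57,000

Bids in order: 57,000 (#54) > 52,500 (#11) > 50,500 (#24) > 45,000 (#52) > 33,500 (#51) > 31,000 (#40) > …
#54 wins with the top bid; all bids are sunk regardless.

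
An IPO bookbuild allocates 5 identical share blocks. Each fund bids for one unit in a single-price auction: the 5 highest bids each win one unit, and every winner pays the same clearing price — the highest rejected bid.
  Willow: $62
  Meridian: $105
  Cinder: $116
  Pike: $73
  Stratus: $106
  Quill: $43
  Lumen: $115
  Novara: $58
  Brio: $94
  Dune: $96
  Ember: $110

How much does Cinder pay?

Bids ranked high→low: 116 (Cinder), 115 (Lumen), 110 (Ember), 106 (Stratus), 105 (Meridian), 96 (Dune), 94 (Brio), …
Top 5: Cinder, Lumen, Ember, Stratus, Meridian.
Highest unsuccessful bid: $96 → clearing price.
Cinder wins → pays $96.

Cinder pays $96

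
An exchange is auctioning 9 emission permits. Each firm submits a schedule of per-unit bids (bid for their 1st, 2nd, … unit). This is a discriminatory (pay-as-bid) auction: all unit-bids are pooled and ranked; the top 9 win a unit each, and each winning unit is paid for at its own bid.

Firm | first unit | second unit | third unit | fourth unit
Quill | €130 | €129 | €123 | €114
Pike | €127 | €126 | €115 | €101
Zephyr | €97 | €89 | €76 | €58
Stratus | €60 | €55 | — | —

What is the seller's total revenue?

All unit-bids, highest first — top 9: 130 (Quill-1), 129 (Quill-2), 127 (Pike-1), 126 (Pike-2), 123 (Quill-3), 115 (Pike-3), 114 (Quill-4), 101 (Pike-4), 97 (Zephyr-1)
Next rejected bid: €89 (not a price — pay-as-bid).
Each winning unit pays its own bid.
Revenue = 130 + 129 + 127 + 126 + 123 + 115 + 114 + 101 + 97 = €1,062.

Total revenue: €1,062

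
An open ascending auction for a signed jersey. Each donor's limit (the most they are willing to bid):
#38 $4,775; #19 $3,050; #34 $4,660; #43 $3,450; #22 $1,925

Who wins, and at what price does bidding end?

Limits ranked: 4,775 (#38) > 4,660 (#34) > 3,450 (#43) > 3,050 (#19) > 1,925 (#22)
#34 is the last rival to drop out, at $4,660; #38 remains and wins at that price.

#38 wins at $4,660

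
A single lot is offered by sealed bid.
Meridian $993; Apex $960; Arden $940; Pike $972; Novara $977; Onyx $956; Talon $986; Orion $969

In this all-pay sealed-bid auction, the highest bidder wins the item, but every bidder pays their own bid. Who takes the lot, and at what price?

All-pay sealed-bid auction: the highest bidder wins the item, but every bidder pays their own bid.
Sorting bids: 993 (Meridian) > 986 (Talon) > 977 (Novara) > 972 (Pike) > 969 (Orion) > 960 (Apex) > …
Meridian is highest and takes the item; every bidder forfeits their bid.

Meridian pays $993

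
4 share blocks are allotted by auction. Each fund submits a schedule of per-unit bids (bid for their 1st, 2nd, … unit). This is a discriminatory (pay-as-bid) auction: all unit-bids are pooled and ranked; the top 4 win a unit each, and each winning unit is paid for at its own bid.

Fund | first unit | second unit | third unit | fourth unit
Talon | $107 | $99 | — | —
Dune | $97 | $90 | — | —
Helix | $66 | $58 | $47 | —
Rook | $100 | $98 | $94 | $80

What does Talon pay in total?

Merging the schedules and taking the best 4: 107 (Talon-1), 100 (Rook-1), 99 (Talon-2), 98 (Rook-2)
Next rejected bid: $97 (not a price — pay-as-bid).
Talon's winning unit-bids: 107 + 99 = $206.

Talon pays $206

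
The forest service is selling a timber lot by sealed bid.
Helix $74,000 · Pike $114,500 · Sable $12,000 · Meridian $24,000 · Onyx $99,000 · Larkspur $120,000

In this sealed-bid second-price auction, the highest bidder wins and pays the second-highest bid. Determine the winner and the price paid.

Bids ranked: 120,000 (Larkspur) > 114,500 (Pike) > 99,000 (Onyx) > 74,000 (Helix) > 24,000 (Meridian) > 12,000 (Sable)
Second-price: Larkspur pays Pike's bid of $114,500.

Larkspur pays $114,500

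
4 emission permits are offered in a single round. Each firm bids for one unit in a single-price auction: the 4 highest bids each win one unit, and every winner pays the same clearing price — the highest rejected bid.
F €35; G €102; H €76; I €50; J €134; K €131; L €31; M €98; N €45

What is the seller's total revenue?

Ordering the bids: 134 (J), 131 (K), 102 (G), 98 (M), 76 (H), 50 (I), …
Winners (4 units): J, K, G, M.
Clearing price = highest rejected bid = €76.
Total revenue = 4 × €76 = €304.

Total revenue: €304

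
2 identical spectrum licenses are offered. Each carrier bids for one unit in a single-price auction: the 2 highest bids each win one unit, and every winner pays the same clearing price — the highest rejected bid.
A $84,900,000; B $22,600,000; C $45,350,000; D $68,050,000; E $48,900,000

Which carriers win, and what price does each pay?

A, D; each pays $48,900,000

Ordering the bids: 84,900,000 (A), 68,050,000 (D), 48,900,000 (E), 45,350,000 (C), …
The 2 highest are A, D.
Highest unsuccessful bid: $48,900,000 → clearing price.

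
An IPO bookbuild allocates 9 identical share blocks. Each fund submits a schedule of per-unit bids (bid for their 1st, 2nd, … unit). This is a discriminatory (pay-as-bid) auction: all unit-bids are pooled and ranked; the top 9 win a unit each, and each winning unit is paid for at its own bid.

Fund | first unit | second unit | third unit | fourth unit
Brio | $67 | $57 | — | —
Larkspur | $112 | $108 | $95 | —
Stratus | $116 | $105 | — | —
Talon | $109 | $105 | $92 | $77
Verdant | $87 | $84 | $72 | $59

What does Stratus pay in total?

Stratus pays $221

All unit-bids, highest first — top 9: 116 (Stratus-1), 112 (Larkspur-1), 109 (Talon-1), 108 (Larkspur-2), 105 (Stratus-2), 105 (Talon-2), 95 (Larkspur-3), 92 (Talon-3), 87 (Verdant-1)
Next rejected bid: $84 (not a price — pay-as-bid).
Stratus's winning unit-bids: 116 + 105 = $221.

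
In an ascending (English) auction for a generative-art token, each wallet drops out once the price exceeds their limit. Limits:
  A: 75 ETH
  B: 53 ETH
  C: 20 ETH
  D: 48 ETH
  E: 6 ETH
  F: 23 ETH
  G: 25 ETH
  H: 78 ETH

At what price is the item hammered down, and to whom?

Rule: the price rises until one bidder remains; the winner pays the price at which the last rival dropped out.
Sorting limits: 78 (H) > 75 (A) > 53 (B) > 48 (D) > 25 (G) > 23 (F) > …
A is the last rival to drop out, at 75 ETH; H remains and wins at that price.

H wins at 75 ETH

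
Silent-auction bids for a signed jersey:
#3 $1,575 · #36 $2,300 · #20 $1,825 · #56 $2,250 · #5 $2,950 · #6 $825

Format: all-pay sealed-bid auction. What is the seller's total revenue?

Total revenue: $11,725

Sorting bids: 2,950 (#5) > 2,300 (#36) > 2,250 (#56) > 1,825 (#20) > 1,575 (#3) > 825 (#6)
#5 wins with the top bid; all bids are sunk regardless.
Every bidder forfeits their bid regardless of winning.
Revenue = 1,575 + 2,300 + 1,825 + 2,250 + 2,950 + 825 = $11,725.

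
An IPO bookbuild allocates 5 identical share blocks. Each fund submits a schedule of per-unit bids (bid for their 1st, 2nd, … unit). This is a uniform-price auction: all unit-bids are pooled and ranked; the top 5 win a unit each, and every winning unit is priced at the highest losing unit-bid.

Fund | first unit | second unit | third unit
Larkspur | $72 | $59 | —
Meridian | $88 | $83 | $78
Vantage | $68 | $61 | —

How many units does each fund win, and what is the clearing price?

All unit-bids, highest first — top 5: 88 (Meridian-1), 83 (Meridian-2), 78 (Meridian-3), 72 (Larkspur-1), 68 (Vantage-1)
The (k+1)-th unit-bid is $61.
Allocation: Larkspur 1, Meridian 3, Vantage 1.

Larkspur 1, Meridian 3, Vantage 1; clearing price $61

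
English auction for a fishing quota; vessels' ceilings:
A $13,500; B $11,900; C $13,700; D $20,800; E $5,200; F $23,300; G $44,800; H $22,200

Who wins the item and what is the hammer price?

G wins at $23,300

Open ascending-bid auction: the price rises until one bidder remains; the winner pays the price at which the last rival dropped out.
Limits in order: 44,800 (G) > 23,300 (F) > 22,200 (H) > 20,800 (D) > 13,700 (C) > 13,500 (A) > …
F is the last rival to drop out, at $23,300; G remains and wins at that price.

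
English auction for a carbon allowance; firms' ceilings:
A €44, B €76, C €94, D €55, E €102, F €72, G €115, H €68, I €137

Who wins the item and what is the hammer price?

I wins at €115

Rule: the price rises until one bidder remains; the winner pays the price at which the last rival dropped out.
Limits in order: 137 (I) > 115 (G) > 102 (E) > 94 (C) > 76 (B) > 72 (F) > …
G is the last rival to drop out, at €115; I remains and wins at that price.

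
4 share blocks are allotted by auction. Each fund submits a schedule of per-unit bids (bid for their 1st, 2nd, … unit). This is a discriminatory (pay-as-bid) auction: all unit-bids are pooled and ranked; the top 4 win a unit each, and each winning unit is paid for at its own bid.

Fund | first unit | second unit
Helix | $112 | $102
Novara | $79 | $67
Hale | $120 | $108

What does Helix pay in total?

All unit-bids, highest first — top 4: 120 (Hale-1), 112 (Helix-1), 108 (Hale-2), 102 (Helix-2)
Next rejected bid: $79 (not a price — pay-as-bid).
Helix's winning unit-bids: 112 + 102 = $214.

Helix pays $214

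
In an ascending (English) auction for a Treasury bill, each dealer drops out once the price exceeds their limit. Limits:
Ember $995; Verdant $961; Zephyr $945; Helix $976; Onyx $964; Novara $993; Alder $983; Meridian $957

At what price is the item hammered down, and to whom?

Rule: the price rises until one bidder remains; the winner pays the price at which the last rival dropped out.
Sorting limits: 995 (Ember) > 993 (Novara) > 983 (Alder) > 976 (Helix) > 964 (Onyx) > 961 (Verdant) > …
Bidding ends when Novara exits at $993; Ember takes it.

Ember wins at $993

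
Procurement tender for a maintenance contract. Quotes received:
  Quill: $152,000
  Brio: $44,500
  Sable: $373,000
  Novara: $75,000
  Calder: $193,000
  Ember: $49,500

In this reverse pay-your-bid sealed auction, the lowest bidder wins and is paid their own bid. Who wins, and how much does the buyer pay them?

Brio is paid $44,500

Reverse pay-your-bid sealed auction: the lowest bidder wins and is paid their own bid.
Sorting bids: 44,500 (Brio) < 49,500 (Ember) < 75,000 (Novara) < 152,000 (Quill) < 193,000 (Calder) < 373,000 (Sable)
First-price: Brio is paid what they bid, $44,500.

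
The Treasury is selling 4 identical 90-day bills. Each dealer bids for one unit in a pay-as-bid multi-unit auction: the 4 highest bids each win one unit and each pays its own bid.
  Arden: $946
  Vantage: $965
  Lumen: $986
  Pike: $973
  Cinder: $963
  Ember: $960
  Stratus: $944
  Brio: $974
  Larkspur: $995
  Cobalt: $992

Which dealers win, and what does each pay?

Larkspur $995, Cobalt $992, Lumen $986, Brio $974

Sorting: 995 (Larkspur), 992 (Cobalt), 986 (Lumen), 974 (Brio), 973 (Pike), 965 (Vantage), …
Winners (4 units): Larkspur, Cobalt, Lumen, Brio.
Each winner pays its own bid: Larkspur $995, Cobalt $992, Lumen $986, Brio $974.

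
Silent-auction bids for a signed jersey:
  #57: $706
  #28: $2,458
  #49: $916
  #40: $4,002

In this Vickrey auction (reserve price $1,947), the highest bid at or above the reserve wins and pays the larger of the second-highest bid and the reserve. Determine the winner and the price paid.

Bids in order: 4,002 (#40) > 2,458 (#28) > 916 (#49) > 706 (#57)
Highest eligible bid: #40 at $4,002.
Second-highest bid $2,458 exceeds the reserve $1,947 → payment $2,458.

#40 pays $2,458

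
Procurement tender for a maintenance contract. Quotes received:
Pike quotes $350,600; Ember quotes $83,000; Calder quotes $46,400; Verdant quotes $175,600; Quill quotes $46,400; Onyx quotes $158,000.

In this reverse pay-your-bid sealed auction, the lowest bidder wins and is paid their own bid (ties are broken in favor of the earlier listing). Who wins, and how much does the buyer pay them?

Rule: the lowest bidder wins and is paid their own bid.
Bids ranked: 46,400 (Calder) < 46,400 (Quill) < 83,000 (Ember) < 158,000 (Onyx) < 175,600 (Verdant) < 350,600 (Pike)
Calder and Quill tie at $46,400; tie-break gives it to Calder.
First-price: Calder is paid what they bid, $46,400.

Calder is paid $46,400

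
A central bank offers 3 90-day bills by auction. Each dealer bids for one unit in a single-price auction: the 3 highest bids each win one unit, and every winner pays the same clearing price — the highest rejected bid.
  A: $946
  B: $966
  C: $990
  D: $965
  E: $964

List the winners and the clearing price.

C, B, D; each pays $964

Ordering the bids: 990 (C), 966 (B), 965 (D), 964 (E), 946 (A)
Winners (3 units): C, B, D.
Clearing price = highest rejected bid = $964.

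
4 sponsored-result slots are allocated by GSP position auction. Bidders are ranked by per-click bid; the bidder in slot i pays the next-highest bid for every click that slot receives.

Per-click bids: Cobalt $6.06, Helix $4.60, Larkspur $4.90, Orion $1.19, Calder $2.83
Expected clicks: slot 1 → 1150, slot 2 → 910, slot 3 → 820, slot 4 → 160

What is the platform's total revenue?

Total revenue: $12332.00

Per-click bids in order: $6.06 (Cobalt) > $4.90 (Larkspur) > $4.60 (Helix) > $2.83 (Calder) > $1.19 (Orion)
Slot 1: Cobalt pays $4.90 × 1150 = $5635.00
Slot 2: Larkspur pays $4.60 × 910 = $4186.00
Slot 3: Helix pays $2.83 × 820 = $2320.60
Slot 4: Calder pays $1.19 × 160 = $190.40
Total = $12332.00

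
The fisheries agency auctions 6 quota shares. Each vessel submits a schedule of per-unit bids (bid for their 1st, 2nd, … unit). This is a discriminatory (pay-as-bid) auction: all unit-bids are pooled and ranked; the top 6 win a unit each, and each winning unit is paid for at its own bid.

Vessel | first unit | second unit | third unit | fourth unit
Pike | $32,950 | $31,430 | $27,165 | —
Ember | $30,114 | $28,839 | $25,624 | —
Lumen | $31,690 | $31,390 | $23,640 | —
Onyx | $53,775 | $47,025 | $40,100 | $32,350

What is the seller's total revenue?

Merging the schedules and taking the best 6: 53,775 (Onyx-1), 47,025 (Onyx-2), 40,100 (Onyx-3), 32,950 (Pike-1), 32,350 (Onyx-4), 31,690 (Lumen-1)
Next rejected bid: $31,430 (not a price — pay-as-bid).
Each winning unit pays its own bid.
Revenue = 53,775 + 47,025 + 40,100 + 32,950 + 32,350 + 31,690 = $237,890.

Total revenue: $237,890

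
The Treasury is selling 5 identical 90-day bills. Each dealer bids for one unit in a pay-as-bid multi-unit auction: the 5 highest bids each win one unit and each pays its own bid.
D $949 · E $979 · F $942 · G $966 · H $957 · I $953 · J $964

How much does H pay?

H pays $957

Bids ranked high→low: 979 (E), 966 (G), 964 (J), 957 (H), 953 (I), 949 (D), 942 (F)
The 5 highest are E, G, J, H, I.
H wins → own bid $957.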